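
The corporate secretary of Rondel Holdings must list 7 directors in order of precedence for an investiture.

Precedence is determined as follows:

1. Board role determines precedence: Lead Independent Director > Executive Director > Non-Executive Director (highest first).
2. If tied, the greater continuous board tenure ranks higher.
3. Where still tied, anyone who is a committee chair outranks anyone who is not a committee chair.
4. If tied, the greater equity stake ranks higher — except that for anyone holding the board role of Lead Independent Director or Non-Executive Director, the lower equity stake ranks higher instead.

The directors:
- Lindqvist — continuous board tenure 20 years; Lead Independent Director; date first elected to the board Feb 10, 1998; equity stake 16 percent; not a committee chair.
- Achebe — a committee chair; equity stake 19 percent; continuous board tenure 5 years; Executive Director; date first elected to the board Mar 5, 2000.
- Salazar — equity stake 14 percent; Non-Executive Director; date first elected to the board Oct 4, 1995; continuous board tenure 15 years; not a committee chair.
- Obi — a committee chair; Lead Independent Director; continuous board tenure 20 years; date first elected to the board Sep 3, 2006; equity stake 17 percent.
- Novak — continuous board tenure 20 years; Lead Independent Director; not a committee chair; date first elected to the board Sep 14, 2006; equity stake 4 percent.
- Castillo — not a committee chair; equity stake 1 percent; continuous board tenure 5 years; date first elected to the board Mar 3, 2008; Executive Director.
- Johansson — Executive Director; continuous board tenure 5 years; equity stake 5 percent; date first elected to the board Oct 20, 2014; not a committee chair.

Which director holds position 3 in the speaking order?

Lindqvist

By board role: Obi, Novak and Lindqvist (Lead Independent Director); then Achebe, Johansson and Castillo (Executive Director); then Salazar (Non-Executive Director).
Obi, Novak and Lindqvist all have continuous board tenure 20 years, so the next rule applies.
Among Obi, Novak and Lindqvist, a committee chair before not a committee chair: Obi (a committee chair) before Novak and Lindqvist (not a committee chair).
Among Novak and Lindqvist, by equity stake (lower first) (reversed rule for this group): Novak (4 percent) before Lindqvist (16 percent).
Achebe, Johansson and Castillo all have continuous board tenure 5 years, so the next rule applies.
Among Achebe, Johansson and Castillo, a committee chair before not a committee chair: Achebe (a committee chair) before Johansson and Castillo (not a committee chair).
Among Johansson and Castillo, by equity stake (higher first): Johansson (5 percent) before Castillo (1 percent).
Order: Obi, Novak, Lindqvist, Achebe, Johansson, Castillo, Salazar.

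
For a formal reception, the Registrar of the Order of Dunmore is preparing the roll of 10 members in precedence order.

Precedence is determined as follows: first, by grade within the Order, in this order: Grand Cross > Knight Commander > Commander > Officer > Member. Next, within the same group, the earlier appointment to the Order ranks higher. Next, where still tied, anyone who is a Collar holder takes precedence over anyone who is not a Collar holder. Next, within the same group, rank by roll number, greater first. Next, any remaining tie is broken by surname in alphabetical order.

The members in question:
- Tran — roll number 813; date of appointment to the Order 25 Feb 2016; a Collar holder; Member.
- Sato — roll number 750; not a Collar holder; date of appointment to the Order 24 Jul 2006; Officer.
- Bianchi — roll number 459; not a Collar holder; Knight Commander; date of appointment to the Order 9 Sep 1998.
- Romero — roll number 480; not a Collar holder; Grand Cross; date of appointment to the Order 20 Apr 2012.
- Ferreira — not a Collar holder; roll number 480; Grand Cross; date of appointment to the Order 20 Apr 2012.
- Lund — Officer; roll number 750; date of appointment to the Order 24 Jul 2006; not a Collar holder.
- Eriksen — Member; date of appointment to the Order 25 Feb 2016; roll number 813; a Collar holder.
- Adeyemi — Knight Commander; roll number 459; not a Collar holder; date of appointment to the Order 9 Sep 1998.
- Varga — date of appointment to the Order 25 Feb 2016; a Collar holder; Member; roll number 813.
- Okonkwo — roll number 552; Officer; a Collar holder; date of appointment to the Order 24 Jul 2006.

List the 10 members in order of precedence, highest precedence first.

Ferreira, Romero, Adeyemi, Bianchi, Okonkwo, Lund, Sato, Eriksen, Tran, Varga

By grade within the Order: Ferreira and Romero (Grand Cross); then Adeyemi and Bianchi (Knight Commander); then Okonkwo, Lund and Sato (Officer); then Eriksen, Tran and Varga (Member).
Ferreira and Romero both have date of appointment to the Order 20 Apr 2012, so the next rule applies.
Ferreira and Romero are each not a Collar holder, so the next rule applies.
Ferreira and Romero both have roll number 480, so the next rule applies.
Among Ferreira and Romero, alphabetically by surname: Ferreira before Romero.
Adeyemi and Bianchi both have date of appointment to the Order 9 Sep 1998, so the next rule applies.
Adeyemi and Bianchi are each not a Collar holder, so the next rule applies.
Adeyemi and Bianchi both have roll number 459, so the next rule applies.
Among Adeyemi and Bianchi, alphabetically by surname: Adeyemi before Bianchi.
Okonkwo, Lund and Sato all have date of appointment to the Order 24 Jul 2006, so the next rule applies.
Among Okonkwo, Lund and Sato, a Collar holder before not a Collar holder: Okonkwo (a Collar holder) before Lund and Sato (not a Collar holder).
Lund and Sato both have roll number 750, so the next rule applies.
Among Lund and Sato, alphabetically by surname: Lund before Sato.
Eriksen, Tran and Varga all have date of appointment to the Order 25 Feb 2016, so the next rule applies.
Eriksen, Tran and Varga are each a Collar holder, so the next rule applies.
Eriksen, Tran and Varga all have roll number 813, so the next rule applies.
Among Eriksen, Tran and Varga, alphabetically by surname: Eriksen before Tran before Varga.
Full order: Ferreira, Romero, Adeyemi, Bianchi, Okonkwo, Lund, Sato, Eriksen, Tran, Varga.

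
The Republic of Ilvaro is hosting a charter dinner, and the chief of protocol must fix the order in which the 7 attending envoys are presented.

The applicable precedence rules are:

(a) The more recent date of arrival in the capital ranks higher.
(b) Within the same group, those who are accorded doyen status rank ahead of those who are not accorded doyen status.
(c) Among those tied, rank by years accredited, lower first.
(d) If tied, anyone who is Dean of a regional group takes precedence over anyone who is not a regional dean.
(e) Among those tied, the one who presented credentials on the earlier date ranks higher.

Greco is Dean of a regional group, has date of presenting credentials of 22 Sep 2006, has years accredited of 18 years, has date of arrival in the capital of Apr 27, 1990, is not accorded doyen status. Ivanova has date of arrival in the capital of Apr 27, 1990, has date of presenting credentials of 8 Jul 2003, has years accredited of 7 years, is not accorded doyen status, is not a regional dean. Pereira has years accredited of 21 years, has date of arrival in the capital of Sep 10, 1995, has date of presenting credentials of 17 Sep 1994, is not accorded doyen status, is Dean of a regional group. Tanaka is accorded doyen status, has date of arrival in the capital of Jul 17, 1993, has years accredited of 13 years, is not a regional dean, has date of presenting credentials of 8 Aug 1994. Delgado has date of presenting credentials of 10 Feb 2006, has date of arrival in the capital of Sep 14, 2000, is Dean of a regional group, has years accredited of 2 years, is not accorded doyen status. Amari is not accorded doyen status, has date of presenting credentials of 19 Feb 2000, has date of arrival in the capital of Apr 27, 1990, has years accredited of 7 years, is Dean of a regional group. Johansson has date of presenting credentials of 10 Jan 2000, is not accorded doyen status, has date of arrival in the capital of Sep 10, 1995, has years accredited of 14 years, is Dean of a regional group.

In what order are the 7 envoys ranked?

Delgado, Johansson, Pereira, Tanaka, Amari, Ivanova, Greco

By date of arrival in the capital (later first): Delgado (Sep 14, 2000); then Johansson and Pereira (both Sep 10, 1995); then Tanaka (Jul 17, 1993); then Amari, Ivanova and Greco (each Apr 27, 1990).
Johansson and Pereira are each not accorded doyen status, so the next rule applies.
Among Johansson and Pereira, by years accredited (lower first): Johansson (14 years) before Pereira (21 years).
Amari, Ivanova and Greco are each not accorded doyen status, so the next rule applies.
Among Amari, Ivanova and Greco, by years accredited (lower first): Amari and Ivanova (7 years) before Greco (18 years).
Among Amari and Ivanova, Dean of a regional group before not a regional dean: Amari (Dean of a regional group) before Ivanova (not a regional dean).
Full order: Delgado, Johansson, Pereira, Tanaka, Amari, Ivanova, Greco.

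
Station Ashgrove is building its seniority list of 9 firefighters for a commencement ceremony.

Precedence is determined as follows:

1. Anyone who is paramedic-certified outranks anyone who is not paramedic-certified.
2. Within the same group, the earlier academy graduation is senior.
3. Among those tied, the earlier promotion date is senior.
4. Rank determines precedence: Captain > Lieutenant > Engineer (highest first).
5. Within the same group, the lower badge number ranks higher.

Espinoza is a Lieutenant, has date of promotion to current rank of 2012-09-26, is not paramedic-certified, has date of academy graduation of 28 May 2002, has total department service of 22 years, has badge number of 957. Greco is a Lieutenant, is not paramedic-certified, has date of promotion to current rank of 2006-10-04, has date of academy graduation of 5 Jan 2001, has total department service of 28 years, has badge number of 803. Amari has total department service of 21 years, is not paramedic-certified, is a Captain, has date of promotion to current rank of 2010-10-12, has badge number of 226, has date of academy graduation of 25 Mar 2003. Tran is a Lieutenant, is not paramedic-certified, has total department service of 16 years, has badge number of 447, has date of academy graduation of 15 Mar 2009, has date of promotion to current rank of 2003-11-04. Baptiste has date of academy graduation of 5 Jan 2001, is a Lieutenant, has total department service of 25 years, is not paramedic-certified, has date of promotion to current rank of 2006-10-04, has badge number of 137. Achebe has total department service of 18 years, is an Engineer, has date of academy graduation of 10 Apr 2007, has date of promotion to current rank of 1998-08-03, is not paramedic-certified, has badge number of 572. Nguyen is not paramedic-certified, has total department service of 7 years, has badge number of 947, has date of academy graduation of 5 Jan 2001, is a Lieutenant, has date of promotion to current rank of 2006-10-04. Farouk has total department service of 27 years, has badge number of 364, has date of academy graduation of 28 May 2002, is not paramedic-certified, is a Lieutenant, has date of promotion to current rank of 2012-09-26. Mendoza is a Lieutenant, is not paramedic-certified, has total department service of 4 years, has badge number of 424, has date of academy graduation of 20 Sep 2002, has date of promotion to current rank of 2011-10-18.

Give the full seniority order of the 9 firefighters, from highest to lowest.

By the first rule: Baptiste, Greco, Nguyen, Farouk, Espinoza, Mendoza, Amari, Achebe and Tran (each not paramedic-certified).
Among Baptiste, Greco, Nguyen, Farouk, Espinoza, Mendoza, Amari, Achebe and Tran, by date of academy graduation (earlier first): Baptiste, Greco and Nguyen (5 Jan 2001) before Farouk and Espinoza (28 May 2002) before Mendoza (20 Sep 2002) before Amari (25 Mar 2003) before Achebe (10 Apr 2007) before Tran (15 Mar 2009).
Baptiste, Greco and Nguyen all have date of promotion to current rank 2006-10-04, so the next rule applies.
Baptiste, Greco and Nguyen are each Lieutenant, so the next rule applies.
Among Baptiste, Greco and Nguyen, by badge number (lower first): Baptiste (137) before Greco (803) before Nguyen (947).
Farouk and Espinoza both have date of promotion to current rank 2012-09-26, so the next rule applies.
Farouk and Espinoza are each Lieutenant, so the next rule applies.
Among Farouk and Espinoza, by badge number (lower first): Farouk (364) before Espinoza (957).
Full order: Baptiste, Greco, Nguyen, Farouk, Espinoza, Mendoza, Amari, Achebe, Tran.

Baptiste, Greco, Nguyen, Farouk, Espinoza, Mendoza, Amari, Achebe, Tran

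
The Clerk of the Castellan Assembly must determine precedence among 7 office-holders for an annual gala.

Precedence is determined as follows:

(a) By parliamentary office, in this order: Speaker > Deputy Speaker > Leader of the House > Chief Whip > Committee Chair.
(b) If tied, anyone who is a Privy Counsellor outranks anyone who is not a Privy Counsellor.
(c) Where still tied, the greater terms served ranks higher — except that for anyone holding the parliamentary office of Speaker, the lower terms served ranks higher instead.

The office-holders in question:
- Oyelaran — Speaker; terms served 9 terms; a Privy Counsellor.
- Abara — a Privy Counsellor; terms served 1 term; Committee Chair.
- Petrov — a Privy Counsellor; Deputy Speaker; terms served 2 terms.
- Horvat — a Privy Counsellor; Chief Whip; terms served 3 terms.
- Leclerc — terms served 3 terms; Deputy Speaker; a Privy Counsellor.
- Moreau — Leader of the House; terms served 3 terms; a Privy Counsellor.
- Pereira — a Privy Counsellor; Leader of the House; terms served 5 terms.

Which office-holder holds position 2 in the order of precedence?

Leclerc

By parliamentary office: Oyelaran (Speaker); then Leclerc and Petrov (Deputy Speaker); then Pereira and Moreau (Leader of the House); then Horvat (Chief Whip); then Abara (Committee Chair).
Leclerc and Petrov are each a Privy Counsellor, so the next rule applies.
Among Leclerc and Petrov, by terms served (higher first): Leclerc (3 terms) before Petrov (2 terms).
Pereira and Moreau are each a Privy Counsellor, so the next rule applies.
Among Pereira and Moreau, by terms served (higher first): Pereira (5 terms) before Moreau (3 terms).
Order: Oyelaran, Leclerc, Petrov, Pereira, Moreau, Horvat, Abara.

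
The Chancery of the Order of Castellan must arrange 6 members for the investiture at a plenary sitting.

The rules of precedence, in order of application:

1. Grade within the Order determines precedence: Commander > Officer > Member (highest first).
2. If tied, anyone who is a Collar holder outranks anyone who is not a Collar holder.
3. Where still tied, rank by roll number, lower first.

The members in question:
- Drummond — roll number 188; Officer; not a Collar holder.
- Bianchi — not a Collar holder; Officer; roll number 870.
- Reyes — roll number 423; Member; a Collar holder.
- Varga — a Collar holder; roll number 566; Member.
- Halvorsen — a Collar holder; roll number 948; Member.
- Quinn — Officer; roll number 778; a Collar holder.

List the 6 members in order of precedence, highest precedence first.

Quinn, Drummond, Bianchi, Reyes, Varga, Halvorsen

By grade within the Order: Quinn, Drummond and Bianchi (Officer); then Reyes, Varga and Halvorsen (Member).
Among Quinn, Drummond and Bianchi, a Collar holder before not a Collar holder: Quinn (a Collar holder) before Drummond and Bianchi (not a Collar holder).
Among Drummond and Bianchi, by roll number (lower first): Drummond (188) before Bianchi (870).
Reyes, Varga and Halvorsen are each a Collar holder, so the next rule applies.
Among Reyes, Varga and Halvorsen, by roll number (lower first): Reyes (423) before Varga (566) before Halvorsen (948).
Full order: Quinn, Drummond, Bianchi, Reyes, Varga, Halvorsen.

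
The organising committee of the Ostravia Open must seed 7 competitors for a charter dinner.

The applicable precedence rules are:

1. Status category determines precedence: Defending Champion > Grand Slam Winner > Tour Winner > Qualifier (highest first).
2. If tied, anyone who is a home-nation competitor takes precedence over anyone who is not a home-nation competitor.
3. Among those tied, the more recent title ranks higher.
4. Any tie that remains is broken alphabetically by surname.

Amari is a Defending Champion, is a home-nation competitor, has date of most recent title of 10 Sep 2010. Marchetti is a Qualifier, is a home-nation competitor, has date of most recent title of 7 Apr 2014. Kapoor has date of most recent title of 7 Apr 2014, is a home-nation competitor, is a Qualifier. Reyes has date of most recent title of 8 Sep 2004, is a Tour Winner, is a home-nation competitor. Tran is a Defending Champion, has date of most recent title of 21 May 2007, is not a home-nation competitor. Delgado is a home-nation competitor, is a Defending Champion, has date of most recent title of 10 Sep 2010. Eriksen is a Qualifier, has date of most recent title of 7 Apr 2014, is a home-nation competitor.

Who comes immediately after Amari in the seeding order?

By status category: Amari, Delgado and Tran (Defending Champion); then Reyes (Tour Winner); then Eriksen, Kapoor and Marchetti (Qualifier).
Among Amari, Delgado and Tran, a home-nation competitor before not a home-nation competitor: Amari and Delgado (a home-nation competitor) before Tran (not a home-nation competitor).
Amari and Delgado both have date of most recent title 10 Sep 2010, so the next rule applies.
Among Amari and Delgado, alphabetically by surname: Amari before Delgado.
Eriksen, Kapoor and Marchetti are each a home-nation competitor, so the next rule applies.
Eriksen, Kapoor and Marchetti all have date of most recent title 7 Apr 2014, so the next rule applies.
Among Eriksen, Kapoor and Marchetti, alphabetically by surname: Eriksen before Kapoor before Marchetti.
Order: Amari, Delgado, Tran, Reyes, Eriksen, Kapoor, Marchetti.

Delgado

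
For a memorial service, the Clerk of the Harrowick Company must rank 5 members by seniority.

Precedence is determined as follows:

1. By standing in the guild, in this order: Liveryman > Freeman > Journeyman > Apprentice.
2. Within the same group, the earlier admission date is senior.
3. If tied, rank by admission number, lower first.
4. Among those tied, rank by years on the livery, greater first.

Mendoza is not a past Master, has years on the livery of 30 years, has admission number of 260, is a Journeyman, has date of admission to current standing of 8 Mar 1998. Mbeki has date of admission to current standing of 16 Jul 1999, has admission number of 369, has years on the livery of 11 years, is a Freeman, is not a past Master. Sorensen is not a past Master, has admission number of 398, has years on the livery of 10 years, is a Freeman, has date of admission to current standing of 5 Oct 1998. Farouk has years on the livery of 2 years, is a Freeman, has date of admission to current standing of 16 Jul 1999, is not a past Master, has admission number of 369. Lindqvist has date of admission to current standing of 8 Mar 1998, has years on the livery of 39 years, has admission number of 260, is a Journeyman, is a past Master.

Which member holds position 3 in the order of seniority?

By standing in the guild: Sorensen, Mbeki and Farouk (Freeman); then Lindqvist and Mendoza (Journeyman).
Among Sorensen, Mbeki and Farouk, by date of admission to current standing (earlier first): Sorensen (5 Oct 1998) before Mbeki and Farouk (16 Jul 1999).
Mbeki and Farouk both have admission number 369, so the next rule applies.
Among Mbeki and Farouk, by years on the livery (higher first): Mbeki (11 years) before Farouk (2 years).
Lindqvist and Mendoza both have date of admission to current standing 8 Mar 1998, so the next rule applies.
Lindqvist and Mendoza both have admission number 260, so the next rule applies.
Among Lindqvist and Mendoza, by years on the livery (higher first): Lindqvist (39 years) before Mendoza (30 years).
Order: Sorensen, Mbeki, Farouk, Lindqvist, Mendoza.

Farouk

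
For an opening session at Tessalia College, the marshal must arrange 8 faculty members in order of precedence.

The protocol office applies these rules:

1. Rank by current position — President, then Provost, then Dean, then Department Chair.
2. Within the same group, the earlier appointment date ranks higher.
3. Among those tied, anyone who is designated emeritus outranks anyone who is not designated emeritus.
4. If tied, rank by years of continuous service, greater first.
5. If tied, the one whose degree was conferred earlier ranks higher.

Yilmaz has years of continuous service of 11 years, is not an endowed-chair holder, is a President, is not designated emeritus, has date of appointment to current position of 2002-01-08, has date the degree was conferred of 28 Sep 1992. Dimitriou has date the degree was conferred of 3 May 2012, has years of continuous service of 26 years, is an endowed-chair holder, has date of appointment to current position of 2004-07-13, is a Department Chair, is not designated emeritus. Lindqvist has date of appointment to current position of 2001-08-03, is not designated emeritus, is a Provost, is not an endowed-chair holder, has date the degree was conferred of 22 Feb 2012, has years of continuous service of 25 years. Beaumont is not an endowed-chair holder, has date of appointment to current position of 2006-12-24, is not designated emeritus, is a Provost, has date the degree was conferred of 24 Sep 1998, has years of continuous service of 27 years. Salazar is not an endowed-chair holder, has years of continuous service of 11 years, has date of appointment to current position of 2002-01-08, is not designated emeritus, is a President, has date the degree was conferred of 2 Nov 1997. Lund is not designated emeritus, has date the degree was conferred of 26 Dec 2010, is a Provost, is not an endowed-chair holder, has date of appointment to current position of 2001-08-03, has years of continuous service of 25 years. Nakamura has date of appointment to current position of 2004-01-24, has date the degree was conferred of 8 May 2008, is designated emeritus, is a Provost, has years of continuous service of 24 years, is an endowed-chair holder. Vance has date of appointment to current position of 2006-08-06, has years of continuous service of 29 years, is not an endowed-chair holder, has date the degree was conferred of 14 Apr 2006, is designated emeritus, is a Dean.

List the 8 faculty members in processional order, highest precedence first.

By current position: Yilmaz and Salazar (President); then Lund, Lindqvist, Nakamura and Beaumont (Provost); then Vance (Dean); then Dimitriou (Department Chair).
Yilmaz and Salazar both have date of appointment to current position 2002-01-08, so the next rule applies.
Yilmaz and Salazar are each not designated emeritus, so the next rule applies.
Yilmaz and Salazar both have years of continuous service 11 years, so the next rule applies.
Among Yilmaz and Salazar, by date the degree was conferred (earlier first): Yilmaz (28 Sep 1992) before Salazar (2 Nov 1997).
Among Lund, Lindqvist, Nakamura and Beaumont, by date of appointment to current position (earlier first): Lund and Lindqvist (2001-08-03) before Nakamura (2004-01-24) before Beaumont (2006-12-24).
Lund and Lindqvist are each not designated emeritus, so the next rule applies.
Lund and Lindqvist both have years of continuous service 25 years, so the next rule applies.
Among Lund and Lindqvist, by date the degree was conferred (earlier first): Lund (26 Dec 2010) before Lindqvist (22 Feb 2012).
Full order: Yilmaz, Salazar, Lund, Lindqvist, Nakamura, Beaumont, Vance, Dimitriou.

Yilmaz, Salazar, Lund, Lindqvist, Nakamura, Beaumont, Vance, Dimitriou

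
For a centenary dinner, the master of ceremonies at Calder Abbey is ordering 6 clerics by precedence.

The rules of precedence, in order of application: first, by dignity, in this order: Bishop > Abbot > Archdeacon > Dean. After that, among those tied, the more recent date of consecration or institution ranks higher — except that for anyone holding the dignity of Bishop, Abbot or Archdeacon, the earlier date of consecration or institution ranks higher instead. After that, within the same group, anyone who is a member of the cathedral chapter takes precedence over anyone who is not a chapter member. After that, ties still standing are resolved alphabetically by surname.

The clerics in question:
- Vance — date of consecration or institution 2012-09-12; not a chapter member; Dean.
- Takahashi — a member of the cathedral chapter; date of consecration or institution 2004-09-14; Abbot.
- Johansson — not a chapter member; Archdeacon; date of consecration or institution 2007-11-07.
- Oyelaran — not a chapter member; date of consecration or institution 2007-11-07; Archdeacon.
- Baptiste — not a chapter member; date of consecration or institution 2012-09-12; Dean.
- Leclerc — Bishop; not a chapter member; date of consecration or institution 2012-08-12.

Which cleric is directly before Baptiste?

Oyelaran

By dignity: Leclerc (Bishop); then Takahashi (Abbot); then Johansson and Oyelaran (Archdeacon); then Baptiste and Vance (Dean).
Johansson and Oyelaran both have date of consecration or institution 2007-11-07, so the next rule applies.
Johansson and Oyelaran are each not a chapter member, so the next rule applies.
Among Johansson and Oyelaran, alphabetically by surname: Johansson before Oyelaran.
Baptiste and Vance both have date of consecration or institution 2012-09-12, so the next rule applies.
Baptiste and Vance are each not a chapter member, so the next rule applies.
Among Baptiste and Vance, alphabetically by surname: Baptiste before Vance.
Order: Leclerc, Takahashi, Johansson, Oyelaran, Baptiste, Vance.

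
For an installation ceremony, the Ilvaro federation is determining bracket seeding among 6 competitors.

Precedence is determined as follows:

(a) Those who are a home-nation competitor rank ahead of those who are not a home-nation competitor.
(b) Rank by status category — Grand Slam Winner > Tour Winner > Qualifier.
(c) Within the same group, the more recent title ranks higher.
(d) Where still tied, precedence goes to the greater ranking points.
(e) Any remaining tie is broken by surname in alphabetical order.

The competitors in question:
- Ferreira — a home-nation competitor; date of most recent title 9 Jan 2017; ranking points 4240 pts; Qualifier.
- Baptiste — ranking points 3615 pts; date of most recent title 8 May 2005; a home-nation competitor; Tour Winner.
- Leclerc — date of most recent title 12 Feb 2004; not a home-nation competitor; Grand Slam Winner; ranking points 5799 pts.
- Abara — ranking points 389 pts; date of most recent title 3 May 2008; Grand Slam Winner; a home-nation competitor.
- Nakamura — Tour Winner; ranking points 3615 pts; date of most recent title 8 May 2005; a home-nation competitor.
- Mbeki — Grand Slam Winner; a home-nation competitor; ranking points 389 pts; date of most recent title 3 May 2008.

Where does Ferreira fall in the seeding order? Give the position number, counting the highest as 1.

By the first rule: Abara, Mbeki, Baptiste, Nakamura and Ferreira (each a home-nation competitor); then Leclerc (not a home-nation competitor).
Among Abara, Mbeki, Baptiste, Nakamura and Ferreira, by status category: Abara and Mbeki (Grand Slam Winner) before Baptiste and Nakamura (Tour Winner) before Ferreira (Qualifier).
Abara and Mbeki both have date of most recent title 3 May 2008, so the next rule applies.
Abara and Mbeki both have ranking points 389 pts, so the next rule applies.
Among Abara and Mbeki, alphabetically by surname: Abara before Mbeki.
Baptiste and Nakamura both have date of most recent title 8 May 2005, so the next rule applies.
Baptiste and Nakamura both have ranking points 3615 pts, so the next rule applies.
Among Baptiste and Nakamura, alphabetically by surname: Baptiste before Nakamura.
Order: Abara, Mbeki, Baptiste, Nakamura, Ferreira, Leclerc. So position 5.

5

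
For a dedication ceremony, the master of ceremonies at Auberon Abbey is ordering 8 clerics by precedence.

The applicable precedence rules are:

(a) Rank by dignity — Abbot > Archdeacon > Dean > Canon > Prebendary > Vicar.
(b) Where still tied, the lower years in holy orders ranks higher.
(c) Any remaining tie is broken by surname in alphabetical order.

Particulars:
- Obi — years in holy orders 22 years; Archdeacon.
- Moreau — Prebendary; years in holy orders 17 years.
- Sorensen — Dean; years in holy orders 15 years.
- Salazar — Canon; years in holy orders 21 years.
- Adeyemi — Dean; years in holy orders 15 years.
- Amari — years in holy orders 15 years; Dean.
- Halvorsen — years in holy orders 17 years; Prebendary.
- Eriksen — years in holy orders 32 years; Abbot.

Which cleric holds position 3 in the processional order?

By dignity: Eriksen (Abbot); then Obi (Archdeacon); then Adeyemi, Amari and Sorensen (Dean); then Salazar (Canon); then Halvorsen and Moreau (Prebendary).
Adeyemi, Amari and Sorensen all have years in holy orders 15 years, so the next rule applies.
Among Adeyemi, Amari and Sorensen, alphabetically by surname: Adeyemi before Amari before Sorensen.
Halvorsen and Moreau both have years in holy orders 17 years, so the next rule applies.
Among Halvorsen and Moreau, alphabetically by surname: Halvorsen before Moreau.
Order: Eriksen, Obi, Adeyemi, Amari, Sorensen, Salazar, Halvorsen, Moreau.

Adeyemi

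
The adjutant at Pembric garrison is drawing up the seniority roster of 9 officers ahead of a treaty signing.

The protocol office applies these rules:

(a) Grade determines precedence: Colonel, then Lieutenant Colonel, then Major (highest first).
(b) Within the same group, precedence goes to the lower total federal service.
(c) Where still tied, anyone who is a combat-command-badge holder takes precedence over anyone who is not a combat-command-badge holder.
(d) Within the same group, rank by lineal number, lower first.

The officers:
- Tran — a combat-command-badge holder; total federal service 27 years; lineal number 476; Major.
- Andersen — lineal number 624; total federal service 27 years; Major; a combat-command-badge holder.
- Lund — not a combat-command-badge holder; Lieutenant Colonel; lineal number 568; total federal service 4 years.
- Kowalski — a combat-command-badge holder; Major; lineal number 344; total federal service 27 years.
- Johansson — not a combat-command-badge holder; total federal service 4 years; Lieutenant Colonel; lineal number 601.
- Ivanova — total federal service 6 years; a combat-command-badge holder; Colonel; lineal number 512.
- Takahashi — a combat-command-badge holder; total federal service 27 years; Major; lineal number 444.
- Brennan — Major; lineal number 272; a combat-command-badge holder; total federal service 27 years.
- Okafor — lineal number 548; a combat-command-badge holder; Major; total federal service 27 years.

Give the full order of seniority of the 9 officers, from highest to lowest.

Ivanova, Lund, Johansson, Brennan, Kowalski, Takahashi, Tran, Okafor, Andersen

By grade: Ivanova (Colonel); then Lund and Johansson (Lieutenant Colonel); then Brennan, Kowalski, Takahashi, Tran, Okafor and Andersen (Major).
Lund and Johansson both have total federal service 4 years, so the next rule applies.
Lund and Johansson are each not a combat-command-badge holder, so the next rule applies.
Among Lund and Johansson, by lineal number (lower first): Lund (568) before Johansson (601).
Brennan, Kowalski, Takahashi, Tran, Okafor and Andersen all have total federal service 27 years, so the next rule applies.
Brennan, Kowalski, Takahashi, Tran, Okafor and Andersen are each a combat-command-badge holder, so the next rule applies.
Among Brennan, Kowalski, Takahashi, Tran, Okafor and Andersen, by lineal number (lower first): Brennan (272) before Kowalski (344) before Takahashi (444) before Tran (476) before Okafor (548) before Andersen (624).
Full order: Ivanova, Lund, Johansson, Brennan, Kowalski, Takahashi, Tran, Okafor, Andersen.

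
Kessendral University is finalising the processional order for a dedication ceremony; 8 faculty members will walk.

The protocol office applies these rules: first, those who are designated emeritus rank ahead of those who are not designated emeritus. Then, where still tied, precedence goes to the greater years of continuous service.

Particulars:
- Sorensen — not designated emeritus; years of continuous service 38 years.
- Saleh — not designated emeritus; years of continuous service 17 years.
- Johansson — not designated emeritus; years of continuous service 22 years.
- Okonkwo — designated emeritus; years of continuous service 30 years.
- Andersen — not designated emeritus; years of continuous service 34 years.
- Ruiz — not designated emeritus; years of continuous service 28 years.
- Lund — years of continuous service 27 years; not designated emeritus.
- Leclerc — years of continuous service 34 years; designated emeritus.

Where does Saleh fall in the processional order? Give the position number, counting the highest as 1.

8

By the first rule: Leclerc and Okonkwo (both designated emeritus); then Sorensen, Andersen, Ruiz, Lund, Johansson and Saleh (each not designated emeritus).
Among Leclerc and Okonkwo, by years of continuous service (higher first): Leclerc (34 years) before Okonkwo (30 years).
Among Sorensen, Andersen, Ruiz, Lund, Johansson and Saleh, by years of continuous service (higher first): Sorensen (38 years) before Andersen (34 years) before Ruiz (28 years) before Lund (27 years) before Johansson (22 years) before Saleh (17 years).
Order: Leclerc, Okonkwo, Sorensen, Andersen, Ruiz, Lund, Johansson, Saleh. So position 8.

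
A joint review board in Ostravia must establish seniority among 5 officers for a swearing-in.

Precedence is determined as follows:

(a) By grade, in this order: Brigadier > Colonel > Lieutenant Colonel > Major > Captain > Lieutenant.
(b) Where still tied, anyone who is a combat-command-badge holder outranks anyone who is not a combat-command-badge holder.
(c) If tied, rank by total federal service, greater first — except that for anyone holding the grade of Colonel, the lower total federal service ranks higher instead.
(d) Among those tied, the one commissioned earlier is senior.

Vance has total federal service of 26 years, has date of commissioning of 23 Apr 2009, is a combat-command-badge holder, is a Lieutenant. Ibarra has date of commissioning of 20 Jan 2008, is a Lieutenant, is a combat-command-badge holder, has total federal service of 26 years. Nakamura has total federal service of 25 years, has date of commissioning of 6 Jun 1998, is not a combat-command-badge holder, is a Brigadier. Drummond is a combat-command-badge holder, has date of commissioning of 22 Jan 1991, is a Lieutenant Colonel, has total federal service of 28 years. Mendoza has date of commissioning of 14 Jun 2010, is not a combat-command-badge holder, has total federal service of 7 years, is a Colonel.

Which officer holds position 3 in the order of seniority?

Drummond

By grade: Nakamura (Brigadier); then Mendoza (Colonel); then Drummond (Lieutenant Colonel); then Ibarra and Vance (Lieutenant).
Ibarra and Vance are each a combat-command-badge holder, so the next rule applies.
Ibarra and Vance both have total federal service 26 years, so the next rule applies.
Among Ibarra and Vance, by date of commissioning (earlier first): Ibarra (20 Jan 2008) before Vance (23 Apr 2009).
Order: Nakamura, Mendoza, Drummond, Ibarra, Vance.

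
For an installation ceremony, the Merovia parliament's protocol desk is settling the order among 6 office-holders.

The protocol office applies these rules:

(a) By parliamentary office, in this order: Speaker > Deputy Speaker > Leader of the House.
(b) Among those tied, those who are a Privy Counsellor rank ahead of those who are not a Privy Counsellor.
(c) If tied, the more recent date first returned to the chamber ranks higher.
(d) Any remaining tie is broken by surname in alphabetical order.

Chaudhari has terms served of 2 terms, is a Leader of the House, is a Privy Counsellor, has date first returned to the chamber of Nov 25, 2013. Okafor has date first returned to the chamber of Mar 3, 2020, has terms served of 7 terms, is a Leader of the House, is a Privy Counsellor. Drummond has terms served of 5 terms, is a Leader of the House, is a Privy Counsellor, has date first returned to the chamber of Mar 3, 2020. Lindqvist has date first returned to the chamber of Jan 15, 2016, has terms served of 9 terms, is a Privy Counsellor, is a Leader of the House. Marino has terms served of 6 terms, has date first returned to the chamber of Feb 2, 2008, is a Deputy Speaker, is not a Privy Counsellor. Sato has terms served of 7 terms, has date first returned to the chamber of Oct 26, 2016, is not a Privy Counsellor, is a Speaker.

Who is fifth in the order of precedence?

By parliamentary office: Sato (Speaker); then Marino (Deputy Speaker); then Drummond, Okafor, Lindqvist and Chaudhari (Leader of the House).
Drummond, Okafor, Lindqvist and Chaudhari are each a Privy Counsellor, so the next rule applies.
Among Drummond, Okafor, Lindqvist and Chaudhari, by date first returned to the chamber (later first): Drummond and Okafor (Mar 3, 2020) before Lindqvist (Jan 15, 2016) before Chaudhari (Nov 25, 2013).
Among Drummond and Okafor, alphabetically by surname: Drummond before Okafor.
Order: Sato, Marino, Drummond, Okafor, Lindqvist, Chaudhari.

Lindqvist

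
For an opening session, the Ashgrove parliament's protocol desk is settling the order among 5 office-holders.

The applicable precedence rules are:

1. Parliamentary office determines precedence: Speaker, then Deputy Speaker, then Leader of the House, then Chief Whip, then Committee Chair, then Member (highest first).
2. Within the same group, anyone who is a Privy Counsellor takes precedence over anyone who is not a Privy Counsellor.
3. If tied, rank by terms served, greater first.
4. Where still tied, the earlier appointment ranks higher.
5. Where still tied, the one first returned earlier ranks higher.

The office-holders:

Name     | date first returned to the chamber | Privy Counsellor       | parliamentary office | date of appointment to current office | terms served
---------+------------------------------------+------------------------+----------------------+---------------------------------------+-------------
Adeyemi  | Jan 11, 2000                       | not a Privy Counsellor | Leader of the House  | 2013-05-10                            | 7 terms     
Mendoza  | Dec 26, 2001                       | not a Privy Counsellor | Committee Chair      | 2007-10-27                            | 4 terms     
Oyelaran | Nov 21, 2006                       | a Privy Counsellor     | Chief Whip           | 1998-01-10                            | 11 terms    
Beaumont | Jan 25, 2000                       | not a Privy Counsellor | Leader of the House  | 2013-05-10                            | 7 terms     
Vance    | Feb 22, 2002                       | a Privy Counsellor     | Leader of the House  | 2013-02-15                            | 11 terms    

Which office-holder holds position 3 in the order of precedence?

Beaumont

By parliamentary office: Vance, Adeyemi and Beaumont (Leader of the House); then Oyelaran (Chief Whip); then Mendoza (Committee Chair).
Among Vance, Adeyemi and Beaumont, a Privy Counsellor before not a Privy Counsellor: Vance (a Privy Counsellor) before Adeyemi and Beaumont (not a Privy Counsellor).
Adeyemi and Beaumont both have terms served 7 terms, so the next rule applies.
Adeyemi and Beaumont both have date of appointment to current office 2013-05-10, so the next rule applies.
Among Adeyemi and Beaumont, by date first returned to the chamber (earlier first): Adeyemi (Jan 11, 2000) before Beaumont (Jan 25, 2000).
Order: Vance, Adeyemi, Beaumont, Oyelaran, Mendoza.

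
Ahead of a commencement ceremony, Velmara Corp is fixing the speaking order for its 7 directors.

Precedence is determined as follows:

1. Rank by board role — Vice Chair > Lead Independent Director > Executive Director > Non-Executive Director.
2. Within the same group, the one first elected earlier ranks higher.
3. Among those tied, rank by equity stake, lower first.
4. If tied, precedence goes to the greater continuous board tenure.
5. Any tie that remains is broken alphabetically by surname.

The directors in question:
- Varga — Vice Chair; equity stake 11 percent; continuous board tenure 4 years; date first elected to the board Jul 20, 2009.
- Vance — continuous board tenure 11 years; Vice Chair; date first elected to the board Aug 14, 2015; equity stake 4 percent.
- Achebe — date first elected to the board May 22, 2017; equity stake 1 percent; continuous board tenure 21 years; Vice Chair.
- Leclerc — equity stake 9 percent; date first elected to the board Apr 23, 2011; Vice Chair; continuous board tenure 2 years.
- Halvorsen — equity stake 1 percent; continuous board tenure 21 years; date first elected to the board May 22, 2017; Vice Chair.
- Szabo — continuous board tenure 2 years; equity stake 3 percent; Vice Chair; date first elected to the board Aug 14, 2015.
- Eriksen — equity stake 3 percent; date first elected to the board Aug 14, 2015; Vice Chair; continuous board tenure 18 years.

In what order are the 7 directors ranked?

By board role: Varga, Leclerc, Eriksen, Szabo, Vance, Achebe and Halvorsen (Vice Chair).
Among Varga, Leclerc, Eriksen, Szabo, Vance, Achebe and Halvorsen, by date first elected to the board (earlier first): Varga (Jul 20, 2009) before Leclerc (Apr 23, 2011) before Eriksen, Szabo and Vance (Aug 14, 2015) before Achebe and Halvorsen (May 22, 2017).
Among Eriksen, Szabo and Vance, by equity stake (lower first): Eriksen and Szabo (3 percent) before Vance (4 percent).
Among Eriksen and Szabo, by continuous board tenure (higher first): Eriksen (18 years) before Szabo (2 years).
Achebe and Halvorsen both have equity stake 1 percent, so the next rule applies.
Achebe and Halvorsen both have continuous board tenure 21 years, so the next rule applies.
Among Achebe and Halvorsen, alphabetically by surname: Achebe before Halvorsen.
Full order: Varga, Leclerc, Eriksen, Szabo, Vance, Achebe, Halvorsen.

Varga, Leclerc, Eriksen, Szabo, Vance, Achebe, Halvorsen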